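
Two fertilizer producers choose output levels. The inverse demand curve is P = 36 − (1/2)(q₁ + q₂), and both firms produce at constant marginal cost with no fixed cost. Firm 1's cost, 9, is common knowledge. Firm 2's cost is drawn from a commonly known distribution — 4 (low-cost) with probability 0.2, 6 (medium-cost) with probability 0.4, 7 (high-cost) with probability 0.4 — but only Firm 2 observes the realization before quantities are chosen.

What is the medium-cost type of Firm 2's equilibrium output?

22

Each type of Firm 2 best-responds to q₁; Firm 1 best-responds to the expected q₂ over Firm 2's types.
Firm 2 with cost c maximizes (36 − (1/2)(q₁+q₂) − c)·q₂, giving q₂(c) = (36 − c − (1/2)q₁).
E[c₂] = 0.2·4 + 0.4·6 + 0.4·7 = 6
Firm 1's FOC against E[q₂] yields q₁ = (36 − 2·9 + E[c₂])/(3/2) = (36 − 18 + 6)/(3/2) = 16.
q₂(medium-cost) = (36 − 6 − (1/2)·16) = 22.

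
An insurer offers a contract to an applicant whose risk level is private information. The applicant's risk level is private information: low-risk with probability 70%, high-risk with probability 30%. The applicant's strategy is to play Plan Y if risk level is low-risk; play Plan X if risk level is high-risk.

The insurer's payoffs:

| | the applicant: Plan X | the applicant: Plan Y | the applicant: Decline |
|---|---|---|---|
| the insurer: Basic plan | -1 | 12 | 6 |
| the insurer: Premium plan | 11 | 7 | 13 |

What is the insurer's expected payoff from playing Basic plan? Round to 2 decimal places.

Take the expectation over the applicant's risk level, weighting each type's action by its prior probability.
E[Basic plan] = 0.7·12 + 0.3·(-1) = 8.4 + (-0.3) = 8.1

8.10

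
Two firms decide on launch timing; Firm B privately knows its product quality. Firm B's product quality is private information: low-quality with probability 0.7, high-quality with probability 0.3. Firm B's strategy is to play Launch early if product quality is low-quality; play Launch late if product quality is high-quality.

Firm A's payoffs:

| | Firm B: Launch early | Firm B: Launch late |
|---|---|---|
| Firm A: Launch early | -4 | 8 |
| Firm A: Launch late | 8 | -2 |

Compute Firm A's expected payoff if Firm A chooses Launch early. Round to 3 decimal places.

-0.400

E[Launch early] = 0.7·(-4) + 0.3·8 = (-2.8) + 2.4 = -0.4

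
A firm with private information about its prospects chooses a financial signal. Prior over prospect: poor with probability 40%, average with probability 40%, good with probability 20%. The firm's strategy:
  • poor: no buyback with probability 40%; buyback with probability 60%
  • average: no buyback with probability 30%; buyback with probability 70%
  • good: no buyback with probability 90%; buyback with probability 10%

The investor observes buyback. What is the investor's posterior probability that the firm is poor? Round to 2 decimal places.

0.44

P(buyback) = 0.4·0.6 + 0.4·0.7 + 0.2·0.1 = 0.54
P(poor | buyback) = (0.4·0.6) / 0.54 = 0.24 / 0.54 = 0.444444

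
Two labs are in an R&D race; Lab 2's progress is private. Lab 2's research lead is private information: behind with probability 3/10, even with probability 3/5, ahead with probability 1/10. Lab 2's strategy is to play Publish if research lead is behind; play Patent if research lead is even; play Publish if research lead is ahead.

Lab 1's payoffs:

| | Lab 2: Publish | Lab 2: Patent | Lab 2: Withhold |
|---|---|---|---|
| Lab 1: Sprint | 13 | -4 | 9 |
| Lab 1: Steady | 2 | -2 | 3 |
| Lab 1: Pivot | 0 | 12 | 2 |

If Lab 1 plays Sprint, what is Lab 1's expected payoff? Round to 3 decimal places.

2.800

Take the expectation over Lab 2's research lead, weighting each type's action by its prior probability.
E[Sprint] = 3/10·13 + 3/5·(-4) + 1/10·13 = 39/10 + (-12/5) + 13/10 = 14/5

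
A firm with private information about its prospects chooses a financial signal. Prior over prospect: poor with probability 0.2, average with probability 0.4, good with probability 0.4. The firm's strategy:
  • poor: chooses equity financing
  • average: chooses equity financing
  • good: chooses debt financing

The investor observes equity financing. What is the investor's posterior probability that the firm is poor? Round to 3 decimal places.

0.333

P(equity financing) = 0.2·1 + 0.4·1 + 0.4·0 = 0.6
P(poor | equity financing) = (0.2·1) / 0.6 = 0.2 / 0.6 = 0.333333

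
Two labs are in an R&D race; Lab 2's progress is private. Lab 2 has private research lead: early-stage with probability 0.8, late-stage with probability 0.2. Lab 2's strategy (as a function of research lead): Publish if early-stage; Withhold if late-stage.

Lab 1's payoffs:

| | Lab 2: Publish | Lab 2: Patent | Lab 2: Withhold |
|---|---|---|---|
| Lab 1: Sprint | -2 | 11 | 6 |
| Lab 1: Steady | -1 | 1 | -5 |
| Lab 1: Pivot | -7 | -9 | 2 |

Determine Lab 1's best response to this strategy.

Sprint

E[Sprint] = 0.8·(-2) + 0.2·(6) = -0.4
E[Steady] = 0.8·(-1) + 0.2·(-5) = -1.8
E[Pivot] = 0.8·(-7) + 0.2·(2) = -5.2
Best response: Sprint (-0.4 is the largest).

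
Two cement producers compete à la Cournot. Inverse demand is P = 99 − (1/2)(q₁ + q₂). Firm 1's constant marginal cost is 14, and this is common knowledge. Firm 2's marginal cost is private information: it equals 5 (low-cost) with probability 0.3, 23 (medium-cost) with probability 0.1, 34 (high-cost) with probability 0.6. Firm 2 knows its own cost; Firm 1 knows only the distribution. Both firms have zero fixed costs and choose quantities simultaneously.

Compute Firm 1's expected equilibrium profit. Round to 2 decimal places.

2014.01

Type-c best response for Firm 2: q₂(c) = (99 − c) − q₁/2.
Firm 1 maximizes expected profit; its first-order condition is 99 − q₁ − (1/2)E[q₂] − 14 = 0.
Substituting E[q₂] and solving: E[c₂] = 24.2, so q₁ = (99 − 2·14 + 24.2)/(3/2) = 63.4667.
E[P] = 99 − (1/2)·(q₁ + E[q₂]) = 45.7333; Firm 1's expected profit = (E[P] − 14)·q₁ = (45.7333 − 14)·63.4667 = 2014.01.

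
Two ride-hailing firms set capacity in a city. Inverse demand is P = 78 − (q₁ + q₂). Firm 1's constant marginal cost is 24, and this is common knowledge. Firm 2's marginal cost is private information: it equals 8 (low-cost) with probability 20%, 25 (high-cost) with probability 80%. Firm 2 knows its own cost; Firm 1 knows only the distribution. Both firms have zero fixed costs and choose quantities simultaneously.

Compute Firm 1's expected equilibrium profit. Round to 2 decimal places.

Type-c best response for Firm 2: q₂(c) = (78 − c)/2 − q₁/2.
Firm 1 maximizes expected profit; its first-order condition is 78 − 2q₁ − E[q₂] − 24 = 0.
Substituting E[q₂] and solving: E[c₂] = 21.6, so q₁ = (78 − 2·24 + 21.6)/3 = 17.2.
E[P] = 78 − (q₁ + E[q₂]) = 41.2; Firm 1's expected profit = (E[P] − 24)·q₁ = (41.2 − 24)·17.2 = 295.84.

295.84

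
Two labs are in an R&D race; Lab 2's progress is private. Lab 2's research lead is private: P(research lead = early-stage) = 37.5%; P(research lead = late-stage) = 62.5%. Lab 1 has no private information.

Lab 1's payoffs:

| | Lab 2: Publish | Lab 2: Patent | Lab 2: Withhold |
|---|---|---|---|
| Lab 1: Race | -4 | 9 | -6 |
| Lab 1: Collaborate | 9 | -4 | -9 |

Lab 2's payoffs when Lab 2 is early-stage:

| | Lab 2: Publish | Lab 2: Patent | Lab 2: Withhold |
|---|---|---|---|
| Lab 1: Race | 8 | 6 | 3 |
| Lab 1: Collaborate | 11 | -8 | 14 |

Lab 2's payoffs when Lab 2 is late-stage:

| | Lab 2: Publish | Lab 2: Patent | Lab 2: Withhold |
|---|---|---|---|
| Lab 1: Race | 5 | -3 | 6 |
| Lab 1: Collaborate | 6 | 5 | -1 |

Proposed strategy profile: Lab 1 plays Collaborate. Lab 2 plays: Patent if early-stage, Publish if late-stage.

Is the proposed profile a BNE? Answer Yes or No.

No

A profile is a BNE iff every type of every player is best-responding given beliefs about the other side.
Lab 1 plays Collaborate: E[Collaborate] = 0.375·(-4) + 0.625·(9) = 4.125; E[Race] = 0.875. Best-responding. ✓
Lab 2 (research lead early-stage), facing Collaborate: Publish gives 11, Patent gives -8, Withhold gives 14. Proposed Patent is not best — profitable deviation exists. ✗
Lab 2 (research lead late-stage), facing Collaborate: Publish gives 6, Patent gives 5, Withhold gives -1. Proposed Publish is best. ✓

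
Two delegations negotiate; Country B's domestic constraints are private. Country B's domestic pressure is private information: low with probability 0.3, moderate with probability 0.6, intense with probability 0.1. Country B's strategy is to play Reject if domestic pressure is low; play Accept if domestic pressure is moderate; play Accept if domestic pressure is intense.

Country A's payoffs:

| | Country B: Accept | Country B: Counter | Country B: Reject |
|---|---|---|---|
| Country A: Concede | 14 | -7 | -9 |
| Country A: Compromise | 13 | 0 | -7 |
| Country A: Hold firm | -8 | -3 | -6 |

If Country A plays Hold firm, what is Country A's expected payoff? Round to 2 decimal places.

-7.40

E[Hold firm] = 0.3·(-6) + 0.6·(-8) + 0.1·(-8) = (-1.8) + (-4.8) + (-0.8) = -7.4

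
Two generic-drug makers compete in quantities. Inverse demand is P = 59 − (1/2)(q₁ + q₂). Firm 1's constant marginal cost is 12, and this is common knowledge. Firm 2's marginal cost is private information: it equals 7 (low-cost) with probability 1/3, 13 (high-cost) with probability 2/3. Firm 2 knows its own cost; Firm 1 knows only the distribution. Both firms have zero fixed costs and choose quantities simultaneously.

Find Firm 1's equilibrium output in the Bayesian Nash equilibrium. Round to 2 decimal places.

30.67

Firm 2 with cost c maximizes (59 − (1/2)(q₁+q₂) − c)·q₂, giving q₂(c) = (59 − c − (1/2)q₁).
E[c₂] = 1/3·7 + 2/3·13 = 11
Firm 1's FOC against E[q₂] yields q₁ = (59 − 2·12 + E[c₂])/(3/2) = (59 − 24 + 11)/(3/2) = 30.6667.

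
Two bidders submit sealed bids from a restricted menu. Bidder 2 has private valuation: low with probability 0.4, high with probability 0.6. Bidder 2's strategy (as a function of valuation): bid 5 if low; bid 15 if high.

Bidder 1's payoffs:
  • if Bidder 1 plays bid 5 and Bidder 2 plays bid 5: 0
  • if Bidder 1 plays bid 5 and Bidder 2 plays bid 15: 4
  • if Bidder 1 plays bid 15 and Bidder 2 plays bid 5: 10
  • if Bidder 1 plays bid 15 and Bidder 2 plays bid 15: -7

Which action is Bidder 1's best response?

bid 5

Compute Bidder 1's expected payoff for each action, taking the expectation over Bidder 2's type.
E[bid 5] = 0.4·(0) + 0.6·(4) = 2.4
E[bid 15] = 0.4·(10) + 0.6·(-7) = -0.2
Best response: bid 5 (2.4 is the largest).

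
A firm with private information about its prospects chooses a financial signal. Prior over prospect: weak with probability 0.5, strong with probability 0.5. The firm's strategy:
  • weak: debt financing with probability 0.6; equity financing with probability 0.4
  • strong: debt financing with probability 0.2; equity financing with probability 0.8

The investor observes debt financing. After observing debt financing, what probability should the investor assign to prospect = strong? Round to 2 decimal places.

0.25

Apply Bayes' rule using the sender's strategy as the likelihood.
P(debt financing) = 0.5·0.6 + 0.5·0.2 = 0.4
P(strong | debt financing) = (0.5·0.2) / 0.4 = 0.1 / 0.4 = 0.25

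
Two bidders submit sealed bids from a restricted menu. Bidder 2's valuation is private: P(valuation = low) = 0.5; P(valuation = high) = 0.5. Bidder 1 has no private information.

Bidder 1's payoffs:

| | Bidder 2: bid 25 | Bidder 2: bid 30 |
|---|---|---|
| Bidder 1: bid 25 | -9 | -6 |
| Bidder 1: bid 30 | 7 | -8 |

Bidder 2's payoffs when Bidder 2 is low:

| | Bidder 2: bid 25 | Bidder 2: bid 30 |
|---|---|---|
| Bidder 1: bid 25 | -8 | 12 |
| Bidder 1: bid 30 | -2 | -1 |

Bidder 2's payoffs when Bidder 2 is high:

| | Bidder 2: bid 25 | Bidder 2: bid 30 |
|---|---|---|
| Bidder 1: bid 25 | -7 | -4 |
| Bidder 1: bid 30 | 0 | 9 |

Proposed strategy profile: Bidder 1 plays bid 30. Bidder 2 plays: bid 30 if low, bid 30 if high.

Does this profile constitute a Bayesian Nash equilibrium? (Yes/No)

Bidder 1 plays bid 30: E[bid 30] = 0.5·(-8) + 0.5·(-8) = -8; E[bid 25] = -6. Not best-responding. ✗
Bidder 2 (valuation low), facing bid 30: bid 25 gives -2, bid 30 gives -1. Proposed bid 30 is best. ✓
Bidder 2 (valuation high), facing bid 30: bid 25 gives 0, bid 30 gives 9. Proposed bid 30 is best. ✓

No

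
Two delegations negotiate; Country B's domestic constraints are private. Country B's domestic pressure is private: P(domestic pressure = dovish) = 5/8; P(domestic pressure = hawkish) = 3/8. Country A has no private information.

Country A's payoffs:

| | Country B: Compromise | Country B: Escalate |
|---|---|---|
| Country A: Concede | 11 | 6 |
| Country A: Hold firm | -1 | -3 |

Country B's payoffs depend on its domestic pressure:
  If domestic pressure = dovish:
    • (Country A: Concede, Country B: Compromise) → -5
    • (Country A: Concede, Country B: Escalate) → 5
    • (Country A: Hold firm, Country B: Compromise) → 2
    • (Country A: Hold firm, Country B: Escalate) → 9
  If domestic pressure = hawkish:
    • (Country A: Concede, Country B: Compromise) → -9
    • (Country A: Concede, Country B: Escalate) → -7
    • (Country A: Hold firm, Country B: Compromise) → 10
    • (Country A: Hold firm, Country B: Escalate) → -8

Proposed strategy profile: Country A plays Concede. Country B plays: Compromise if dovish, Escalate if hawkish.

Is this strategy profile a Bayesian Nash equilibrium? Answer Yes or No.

Country A plays Concede: E[Concede] = 5/8·(11) + 3/8·(6) = 73/8; E[Hold firm] = -7/4. Best-responding. ✓
Country B (domestic pressure dovish), facing Concede: Compromise gives -5, Escalate gives 5. Proposed Compromise is not best — profitable deviation exists. ✗
Country B (domestic pressure hawkish), facing Concede: Compromise gives -9, Escalate gives -7. Proposed Escalate is best. ✓

No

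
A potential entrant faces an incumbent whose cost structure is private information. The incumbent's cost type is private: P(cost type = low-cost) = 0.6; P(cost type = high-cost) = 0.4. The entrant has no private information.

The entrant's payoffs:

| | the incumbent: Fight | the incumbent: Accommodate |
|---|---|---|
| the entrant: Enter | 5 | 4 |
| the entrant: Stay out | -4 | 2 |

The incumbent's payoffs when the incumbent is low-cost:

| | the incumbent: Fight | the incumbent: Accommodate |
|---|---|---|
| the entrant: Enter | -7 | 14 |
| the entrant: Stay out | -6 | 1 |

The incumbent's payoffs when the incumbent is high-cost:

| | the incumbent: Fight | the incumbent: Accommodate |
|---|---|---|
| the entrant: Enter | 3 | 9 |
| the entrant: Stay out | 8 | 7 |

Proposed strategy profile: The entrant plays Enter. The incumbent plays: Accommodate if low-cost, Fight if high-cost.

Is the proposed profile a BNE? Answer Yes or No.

A profile is a BNE iff every type of every player is best-responding given beliefs about the other side.
The entrant plays Enter: E[Enter] = 0.6·(4) + 0.4·(5) = 4.4; E[Stay out] = -0.4. Best-responding. ✓
The incumbent (cost type low-cost), facing Enter: Fight gives -7, Accommodate gives 14. Proposed Accommodate is best. ✓
The incumbent (cost type high-cost), facing Enter: Fight gives 3, Accommodate gives 9. Proposed Fight is not best — profitable deviation exists. ✗

No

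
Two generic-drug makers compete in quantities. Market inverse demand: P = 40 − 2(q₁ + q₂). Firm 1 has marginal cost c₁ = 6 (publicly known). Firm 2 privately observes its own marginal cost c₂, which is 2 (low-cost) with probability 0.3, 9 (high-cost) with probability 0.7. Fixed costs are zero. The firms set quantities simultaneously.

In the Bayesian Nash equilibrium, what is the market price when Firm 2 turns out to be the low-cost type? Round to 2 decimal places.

15.18

Each type of Firm 2 best-responds to q₁; Firm 1 best-responds to the expected q₂ over Firm 2's types.
Firm 2 with cost c maximizes (40 − 2(q₁+q₂) − c)·q₂, giving q₂(c) = (40 − c − 2q₁)/4.
E[c₂] = 0.3·2 + 0.7·9 = 6.9
Firm 1's FOC against E[q₂] yields q₁ = (40 − 2·6 + E[c₂])/6 = (40 − 12 + 6.9)/6 = 5.81667.
q₂(low-cost) = 6.59167, so P = 40 − 2·(5.81667 + 6.59167) = 15.1833.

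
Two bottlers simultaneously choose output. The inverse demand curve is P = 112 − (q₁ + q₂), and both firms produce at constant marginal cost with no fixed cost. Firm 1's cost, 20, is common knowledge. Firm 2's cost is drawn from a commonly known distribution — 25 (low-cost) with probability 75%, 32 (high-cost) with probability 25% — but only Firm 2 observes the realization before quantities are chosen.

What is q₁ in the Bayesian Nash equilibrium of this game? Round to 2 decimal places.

32.92

Type-c best response for Firm 2: q₂(c) = (112 − c)/2 − q₁/2.
Firm 1 maximizes expected profit; its first-order condition is 112 − 2q₁ − E[q₂] − 20 = 0.
Substituting E[q₂] and solving: E[c₂] = 26.75, so q₁ = (112 − 2·20 + 26.75)/3 = 32.9167.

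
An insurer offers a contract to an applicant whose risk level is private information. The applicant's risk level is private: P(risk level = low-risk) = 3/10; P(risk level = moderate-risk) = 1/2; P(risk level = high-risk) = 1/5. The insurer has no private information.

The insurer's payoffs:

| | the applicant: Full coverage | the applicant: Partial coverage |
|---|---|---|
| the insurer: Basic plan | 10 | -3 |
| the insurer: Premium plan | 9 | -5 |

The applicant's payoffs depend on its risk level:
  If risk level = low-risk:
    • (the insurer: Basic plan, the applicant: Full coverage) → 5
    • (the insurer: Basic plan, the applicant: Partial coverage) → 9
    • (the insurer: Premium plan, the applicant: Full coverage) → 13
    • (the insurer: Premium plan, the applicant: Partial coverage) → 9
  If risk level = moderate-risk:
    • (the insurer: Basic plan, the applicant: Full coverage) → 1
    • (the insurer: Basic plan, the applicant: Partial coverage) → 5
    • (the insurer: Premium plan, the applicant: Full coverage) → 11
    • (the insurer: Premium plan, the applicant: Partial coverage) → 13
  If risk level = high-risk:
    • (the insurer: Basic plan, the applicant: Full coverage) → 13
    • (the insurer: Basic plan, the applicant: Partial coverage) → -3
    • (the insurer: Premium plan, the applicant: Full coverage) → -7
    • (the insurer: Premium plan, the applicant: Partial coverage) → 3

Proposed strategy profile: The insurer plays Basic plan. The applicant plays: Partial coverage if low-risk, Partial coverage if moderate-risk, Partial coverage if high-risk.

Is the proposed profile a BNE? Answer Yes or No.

No

A profile is a BNE iff every type of every player is best-responding given beliefs about the other side.
The insurer plays Basic plan: E[Basic plan] = 3/10·(-3) + 1/2·(-3) + 1/5·(-3) = -3; E[Premium plan] = -5. Best-responding. ✓
The applicant (risk level low-risk), facing Basic plan: Full coverage gives 5, Partial coverage gives 9. Proposed Partial coverage is best. ✓
The applicant (risk level moderate-risk), facing Basic plan: Full coverage gives 1, Partial coverage gives 5. Proposed Partial coverage is best. ✓
The applicant (risk level high-risk), facing Basic plan: Full coverage gives 13, Partial coverage gives -3. Proposed Partial coverage is not best — profitable deviation exists. ✗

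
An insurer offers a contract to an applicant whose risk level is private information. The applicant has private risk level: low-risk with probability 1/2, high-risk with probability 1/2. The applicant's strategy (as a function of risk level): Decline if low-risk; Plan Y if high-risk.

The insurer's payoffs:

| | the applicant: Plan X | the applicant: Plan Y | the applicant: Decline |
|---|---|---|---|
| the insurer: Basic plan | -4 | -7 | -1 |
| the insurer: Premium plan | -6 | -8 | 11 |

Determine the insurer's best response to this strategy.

E[Basic plan] = 1/2·(-1) + 1/2·(-7) = -4
E[Premium plan] = 1/2·(11) + 1/2·(-8) = 3/2
Best response: Premium plan (3/2 is the largest).

Premium plan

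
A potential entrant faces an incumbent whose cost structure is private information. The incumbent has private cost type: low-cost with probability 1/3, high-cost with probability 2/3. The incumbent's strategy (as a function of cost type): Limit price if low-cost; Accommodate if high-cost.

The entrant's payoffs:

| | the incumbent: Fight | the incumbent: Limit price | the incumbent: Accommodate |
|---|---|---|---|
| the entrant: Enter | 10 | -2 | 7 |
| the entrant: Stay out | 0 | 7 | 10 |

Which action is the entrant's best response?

E[Enter] = 1/3·(-2) + 2/3·(7) = 4
E[Stay out] = 1/3·(7) + 2/3·(10) = 9
Best response: Stay out (9 is the largest).

Stay out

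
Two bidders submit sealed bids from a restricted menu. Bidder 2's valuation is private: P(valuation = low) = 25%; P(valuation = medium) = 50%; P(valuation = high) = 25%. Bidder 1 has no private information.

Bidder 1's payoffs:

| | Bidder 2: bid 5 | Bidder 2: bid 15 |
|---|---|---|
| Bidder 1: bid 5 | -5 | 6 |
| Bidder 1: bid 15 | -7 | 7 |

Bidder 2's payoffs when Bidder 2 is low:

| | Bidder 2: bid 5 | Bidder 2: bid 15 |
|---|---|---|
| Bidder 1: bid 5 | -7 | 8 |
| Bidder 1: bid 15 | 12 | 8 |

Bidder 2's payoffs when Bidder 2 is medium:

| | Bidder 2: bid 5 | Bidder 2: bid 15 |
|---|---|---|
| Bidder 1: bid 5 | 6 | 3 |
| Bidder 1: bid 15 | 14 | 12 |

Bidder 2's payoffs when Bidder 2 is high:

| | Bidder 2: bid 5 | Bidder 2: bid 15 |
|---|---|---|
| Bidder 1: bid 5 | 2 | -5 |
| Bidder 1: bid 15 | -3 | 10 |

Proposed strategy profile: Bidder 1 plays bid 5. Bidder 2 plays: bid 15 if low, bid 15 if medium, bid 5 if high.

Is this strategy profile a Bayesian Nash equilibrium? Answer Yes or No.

A profile is a BNE iff every type of every player is best-responding given beliefs about the other side.
Bidder 1 plays bid 5: E[bid 5] = 0.25·(6) + 0.5·(6) + 0.25·(-5) = 3.25; E[bid 15] = 3.5. Not best-responding. ✗
Bidder 2 (valuation low), facing bid 5: bid 5 gives -7, bid 15 gives 8. Proposed bid 15 is best. ✓
Bidder 2 (valuation medium), facing bid 5: bid 5 gives 6, bid 15 gives 3. Proposed bid 15 is not best — profitable deviation exists. ✗
Bidder 2 (valuation high), facing bid 5: bid 5 gives 2, bid 15 gives -5. Proposed bid 5 is best. ✓

No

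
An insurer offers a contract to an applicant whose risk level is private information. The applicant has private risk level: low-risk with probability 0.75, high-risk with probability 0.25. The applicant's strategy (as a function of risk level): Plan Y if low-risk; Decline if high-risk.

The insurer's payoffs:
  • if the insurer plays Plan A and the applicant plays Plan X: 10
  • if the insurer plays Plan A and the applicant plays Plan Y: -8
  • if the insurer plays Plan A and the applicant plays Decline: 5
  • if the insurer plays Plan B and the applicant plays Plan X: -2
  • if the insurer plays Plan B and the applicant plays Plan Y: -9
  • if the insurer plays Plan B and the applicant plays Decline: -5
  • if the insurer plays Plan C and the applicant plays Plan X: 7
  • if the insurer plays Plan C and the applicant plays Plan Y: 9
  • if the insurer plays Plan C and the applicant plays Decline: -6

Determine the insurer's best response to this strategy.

E[Plan A] = 0.75·(-8) + 0.25·(5) = -4.75
E[Plan B] = 0.75·(-9) + 0.25·(-5) = -8
E[Plan C] = 0.75·(9) + 0.25·(-6) = 5.25
Best response: Plan C (5.25 is the largest).

Plan C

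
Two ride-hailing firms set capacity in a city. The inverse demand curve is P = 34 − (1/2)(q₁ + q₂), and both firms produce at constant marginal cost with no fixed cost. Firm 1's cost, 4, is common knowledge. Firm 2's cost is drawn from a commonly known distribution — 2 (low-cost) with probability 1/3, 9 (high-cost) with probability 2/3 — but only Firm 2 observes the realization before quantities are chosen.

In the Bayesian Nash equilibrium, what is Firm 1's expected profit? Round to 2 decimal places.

237.14

Firm 2 with cost c maximizes (34 − (1/2)(q₁+q₂) − c)·q₂, giving q₂(c) = (34 − c − (1/2)q₁).
E[c₂] = 1/3·2 + 2/3·9 = 6.66667
Firm 1's FOC against E[q₂] yields q₁ = (34 − 2·4 + E[c₂])/(3/2) = (34 − 8 + 6.66667)/(3/2) = 21.7778.
E[P] = 34 − (1/2)·(q₁ + E[q₂]) = 14.8889; Firm 1's expected profit = (E[P] − 4)·q₁ = (14.8889 − 4)·21.7778 = 237.136.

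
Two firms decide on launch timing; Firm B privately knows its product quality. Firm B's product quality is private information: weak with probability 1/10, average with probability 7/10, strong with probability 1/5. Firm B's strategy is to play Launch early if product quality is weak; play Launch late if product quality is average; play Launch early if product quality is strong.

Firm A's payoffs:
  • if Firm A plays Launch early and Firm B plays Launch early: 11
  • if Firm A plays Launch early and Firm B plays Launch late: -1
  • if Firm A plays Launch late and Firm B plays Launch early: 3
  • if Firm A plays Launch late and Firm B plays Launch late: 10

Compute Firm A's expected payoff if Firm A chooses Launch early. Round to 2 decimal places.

Take the expectation over Firm B's product quality, weighting each type's action by its prior probability.
E[Launch early] = 1/10·11 + 7/10·(-1) + 1/5·11 = 11/10 + (-7/10) + 11/5 = 13/5

2.60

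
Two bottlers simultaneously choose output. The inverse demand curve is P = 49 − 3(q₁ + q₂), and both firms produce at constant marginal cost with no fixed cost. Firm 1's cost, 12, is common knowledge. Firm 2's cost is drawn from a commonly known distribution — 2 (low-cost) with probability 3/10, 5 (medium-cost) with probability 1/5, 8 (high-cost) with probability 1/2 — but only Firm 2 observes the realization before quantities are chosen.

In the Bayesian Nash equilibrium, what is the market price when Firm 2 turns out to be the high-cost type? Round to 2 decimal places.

23.40

Type-c best response for Firm 2: q₂(c) = (49 − c)/6 − q₁/2.
Firm 1 maximizes expected profit; its first-order condition is 49 − 6q₁ − 3E[q₂] − 12 = 0.
Substituting E[q₂] and solving: E[c₂] = 5.6, so q₁ = (49 − 2·12 + 5.6)/9 = 3.4.
q₂(high-cost) = 5.13333, so P = 49 − 3·(3.4 + 5.13333) = 23.4.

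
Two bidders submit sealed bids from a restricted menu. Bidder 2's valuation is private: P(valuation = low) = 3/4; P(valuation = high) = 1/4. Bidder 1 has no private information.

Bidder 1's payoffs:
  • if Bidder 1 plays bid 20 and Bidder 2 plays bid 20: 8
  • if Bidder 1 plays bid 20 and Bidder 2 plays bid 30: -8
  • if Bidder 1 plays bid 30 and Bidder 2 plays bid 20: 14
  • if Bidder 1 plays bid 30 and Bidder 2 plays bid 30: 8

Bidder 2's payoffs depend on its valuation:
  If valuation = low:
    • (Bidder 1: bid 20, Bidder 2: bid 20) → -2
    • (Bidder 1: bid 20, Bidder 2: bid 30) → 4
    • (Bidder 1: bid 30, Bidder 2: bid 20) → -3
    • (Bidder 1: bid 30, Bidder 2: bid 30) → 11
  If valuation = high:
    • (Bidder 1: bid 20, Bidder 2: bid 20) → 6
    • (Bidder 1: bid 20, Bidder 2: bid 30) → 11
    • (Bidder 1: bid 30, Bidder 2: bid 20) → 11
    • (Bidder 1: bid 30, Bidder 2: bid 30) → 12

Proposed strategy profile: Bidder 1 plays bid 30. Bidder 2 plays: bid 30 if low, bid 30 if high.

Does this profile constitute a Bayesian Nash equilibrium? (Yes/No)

A profile is a BNE iff every type of every player is best-responding given beliefs about the other side.
Bidder 1 plays bid 30: E[bid 30] = 3/4·(8) + 1/4·(8) = 8; E[bid 20] = -8. Best-responding. ✓
Bidder 2 (valuation low), facing bid 30: bid 20 gives -3, bid 30 gives 11. Proposed bid 30 is best. ✓
Bidder 2 (valuation high), facing bid 30: bid 20 gives 11, bid 30 gives 12. Proposed bid 30 is best. ✓

Yes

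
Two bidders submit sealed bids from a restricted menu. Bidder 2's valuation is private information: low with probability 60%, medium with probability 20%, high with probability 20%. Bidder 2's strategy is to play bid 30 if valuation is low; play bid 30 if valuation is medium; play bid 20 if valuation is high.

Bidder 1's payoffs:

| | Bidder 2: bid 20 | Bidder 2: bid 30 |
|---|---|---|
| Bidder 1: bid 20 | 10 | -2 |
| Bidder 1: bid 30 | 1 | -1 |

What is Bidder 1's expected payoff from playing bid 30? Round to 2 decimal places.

Take the expectation over Bidder 2's valuation, weighting each type's action by its prior probability.
E[bid 30] = 0.6·(-1) + 0.2·(-1) + 0.2·1 = (-0.6) + (-0.2) + 0.2 = -0.6

-0.60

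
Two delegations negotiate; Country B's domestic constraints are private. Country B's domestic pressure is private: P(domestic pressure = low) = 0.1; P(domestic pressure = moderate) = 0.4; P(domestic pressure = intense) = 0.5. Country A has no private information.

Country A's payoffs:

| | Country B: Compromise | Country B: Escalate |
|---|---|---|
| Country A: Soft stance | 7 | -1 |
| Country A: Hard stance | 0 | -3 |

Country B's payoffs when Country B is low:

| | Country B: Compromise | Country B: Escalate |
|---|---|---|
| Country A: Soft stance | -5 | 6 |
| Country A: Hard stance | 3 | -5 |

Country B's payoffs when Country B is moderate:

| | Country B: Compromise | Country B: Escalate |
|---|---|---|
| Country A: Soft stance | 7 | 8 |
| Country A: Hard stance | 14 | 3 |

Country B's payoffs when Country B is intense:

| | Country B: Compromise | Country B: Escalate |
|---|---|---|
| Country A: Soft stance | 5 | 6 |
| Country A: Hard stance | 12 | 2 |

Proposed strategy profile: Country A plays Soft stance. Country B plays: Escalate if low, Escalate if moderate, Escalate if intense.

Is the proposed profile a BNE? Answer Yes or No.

A profile is a BNE iff every type of every player is best-responding given beliefs about the other side.
Country A plays Soft stance: E[Soft stance] = 0.1·(-1) + 0.4·(-1) + 0.5·(-1) = -1; E[Hard stance] = -3. Best-responding. ✓
Country B (domestic pressure low), facing Soft stance: Compromise gives -5, Escalate gives 6. Proposed Escalate is best. ✓
Country B (domestic pressure moderate), facing Soft stance: Compromise gives 7, Escalate gives 8. Proposed Escalate is best. ✓
Country B (domestic pressure intense), facing Soft stance: Compromise gives 5, Escalate gives 6. Proposed Escalate is best. ✓

Yes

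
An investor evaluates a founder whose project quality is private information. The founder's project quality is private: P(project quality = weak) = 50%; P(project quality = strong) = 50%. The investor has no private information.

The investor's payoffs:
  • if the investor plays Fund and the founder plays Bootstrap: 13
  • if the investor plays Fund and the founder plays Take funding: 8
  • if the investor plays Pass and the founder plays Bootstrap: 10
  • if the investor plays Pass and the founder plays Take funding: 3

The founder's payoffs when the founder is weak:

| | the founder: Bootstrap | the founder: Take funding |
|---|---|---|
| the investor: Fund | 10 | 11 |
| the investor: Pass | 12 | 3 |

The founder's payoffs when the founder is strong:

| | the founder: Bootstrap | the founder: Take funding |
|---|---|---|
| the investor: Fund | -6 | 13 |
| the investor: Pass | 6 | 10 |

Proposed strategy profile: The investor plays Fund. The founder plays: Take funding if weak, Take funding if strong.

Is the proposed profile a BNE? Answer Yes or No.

A profile is a BNE iff every type of every player is best-responding given beliefs about the other side.
The investor plays Fund: E[Fund] = 0.5·(8) + 0.5·(8) = 8; E[Pass] = 3. Best-responding. ✓
The founder (project quality weak), facing Fund: Bootstrap gives 10, Take funding gives 11. Proposed Take funding is best. ✓
The founder (project quality strong), facing Fund: Bootstrap gives -6, Take funding gives 13. Proposed Take funding is best. ✓

Yes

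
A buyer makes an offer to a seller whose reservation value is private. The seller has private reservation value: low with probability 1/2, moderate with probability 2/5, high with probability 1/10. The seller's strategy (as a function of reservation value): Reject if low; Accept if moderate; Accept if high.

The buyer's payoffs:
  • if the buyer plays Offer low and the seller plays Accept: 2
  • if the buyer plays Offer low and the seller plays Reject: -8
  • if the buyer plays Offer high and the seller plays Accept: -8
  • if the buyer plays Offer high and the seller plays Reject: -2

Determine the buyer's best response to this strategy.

Offer low

E[Offer low] = 1/2·(-8) + 2/5·(2) + 1/10·(2) = -3
E[Offer high] = 1/2·(-2) + 2/5·(-8) + 1/10·(-8) = -5
Best response: Offer low (-3 is the largest).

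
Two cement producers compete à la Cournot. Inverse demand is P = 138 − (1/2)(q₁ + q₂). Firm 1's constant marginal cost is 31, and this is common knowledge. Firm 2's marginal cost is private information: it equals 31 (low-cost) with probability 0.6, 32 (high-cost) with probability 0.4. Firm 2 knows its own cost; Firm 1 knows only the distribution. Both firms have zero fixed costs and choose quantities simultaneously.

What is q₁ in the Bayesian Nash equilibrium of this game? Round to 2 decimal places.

71.60

Each type of Firm 2 best-responds to q₁; Firm 1 best-responds to the expected q₂ over Firm 2's types.
Firm 2 with cost c maximizes (138 − (1/2)(q₁+q₂) − c)·q₂, giving q₂(c) = (138 − c − (1/2)q₁).
E[c₂] = 0.6·31 + 0.4·32 = 31.4
Firm 1's FOC against E[q₂] yields q₁ = (138 − 2·31 + E[c₂])/(3/2) = (138 − 62 + 31.4)/(3/2) = 71.6.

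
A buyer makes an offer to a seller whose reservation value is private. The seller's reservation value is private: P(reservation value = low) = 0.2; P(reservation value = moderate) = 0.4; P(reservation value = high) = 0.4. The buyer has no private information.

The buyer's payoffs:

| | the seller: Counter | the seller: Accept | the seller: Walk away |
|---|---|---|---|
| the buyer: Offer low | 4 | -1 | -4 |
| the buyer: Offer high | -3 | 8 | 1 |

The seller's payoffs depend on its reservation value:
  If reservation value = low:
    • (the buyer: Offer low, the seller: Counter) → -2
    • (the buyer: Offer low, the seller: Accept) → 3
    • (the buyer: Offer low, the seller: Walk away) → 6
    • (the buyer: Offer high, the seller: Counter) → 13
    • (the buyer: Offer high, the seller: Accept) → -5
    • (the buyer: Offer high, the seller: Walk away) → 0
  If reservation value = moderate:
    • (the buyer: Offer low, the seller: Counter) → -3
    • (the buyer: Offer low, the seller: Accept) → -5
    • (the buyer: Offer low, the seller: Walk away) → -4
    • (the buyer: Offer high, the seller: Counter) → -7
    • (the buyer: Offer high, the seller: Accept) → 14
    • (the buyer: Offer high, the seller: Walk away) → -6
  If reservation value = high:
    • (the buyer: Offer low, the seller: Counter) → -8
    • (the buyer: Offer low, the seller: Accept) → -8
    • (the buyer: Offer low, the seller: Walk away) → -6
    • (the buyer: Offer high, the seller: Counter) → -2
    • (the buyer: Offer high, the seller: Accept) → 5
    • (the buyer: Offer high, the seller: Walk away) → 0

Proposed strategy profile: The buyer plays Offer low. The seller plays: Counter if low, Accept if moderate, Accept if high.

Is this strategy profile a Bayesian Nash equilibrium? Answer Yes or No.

A profile is a BNE iff every type of every player is best-responding given beliefs about the other side.
The buyer plays Offer low: E[Offer low] = 0.2·(4) + 0.4·(-1) + 0.4·(-1) = 0; E[Offer high] = 5.8. Not best-responding. ✗
The seller (reservation value low), facing Offer low: Counter gives -2, Accept gives 3, Walk away gives 6. Proposed Counter is not best — profitable deviation exists. ✗
The seller (reservation value moderate), facing Offer low: Counter gives -3, Accept gives -5, Walk away gives -4. Proposed Accept is not best — profitable deviation exists. ✗
The seller (reservation value high), facing Offer low: Counter gives -8, Accept gives -8, Walk away gives -6. Proposed Accept is not best — profitable deviation exists. ✗

No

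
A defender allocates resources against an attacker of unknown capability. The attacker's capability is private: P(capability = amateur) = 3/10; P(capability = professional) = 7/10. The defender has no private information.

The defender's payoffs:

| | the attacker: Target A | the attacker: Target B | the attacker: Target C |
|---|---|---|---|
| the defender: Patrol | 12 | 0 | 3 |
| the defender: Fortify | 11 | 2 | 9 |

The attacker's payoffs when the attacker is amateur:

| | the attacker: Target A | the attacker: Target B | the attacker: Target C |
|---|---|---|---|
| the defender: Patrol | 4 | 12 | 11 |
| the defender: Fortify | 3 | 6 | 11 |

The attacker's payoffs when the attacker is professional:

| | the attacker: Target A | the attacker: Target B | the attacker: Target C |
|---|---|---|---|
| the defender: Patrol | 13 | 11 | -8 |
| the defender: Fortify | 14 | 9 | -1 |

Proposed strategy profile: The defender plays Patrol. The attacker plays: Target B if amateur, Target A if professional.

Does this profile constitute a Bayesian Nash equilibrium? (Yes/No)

Yes

A profile is a BNE iff every type of every player is best-responding given beliefs about the other side.
The defender plays Patrol: E[Patrol] = 3/10·(0) + 7/10·(12) = 42/5; E[Fortify] = 83/10. Best-responding. ✓
The attacker (capability amateur), facing Patrol: Target A gives 4, Target B gives 12, Target C gives 11. Proposed Target B is best. ✓
The attacker (capability professional), facing Patrol: Target A gives 13, Target B gives 11, Target C gives -8. Proposed Target A is best. ✓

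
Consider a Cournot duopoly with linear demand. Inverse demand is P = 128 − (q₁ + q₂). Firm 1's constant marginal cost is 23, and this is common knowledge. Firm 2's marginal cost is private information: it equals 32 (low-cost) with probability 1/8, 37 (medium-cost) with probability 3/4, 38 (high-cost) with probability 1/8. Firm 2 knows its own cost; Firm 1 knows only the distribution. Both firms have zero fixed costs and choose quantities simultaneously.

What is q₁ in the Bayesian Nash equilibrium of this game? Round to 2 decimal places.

Type-c best response for Firm 2: q₂(c) = (128 − c)/2 − q₁/2.
Firm 1 maximizes expected profit; its first-order condition is 128 − 2q₁ − E[q₂] − 23 = 0.
Substituting E[q₂] and solving: E[c₂] = 36.5, so q₁ = (128 − 2·23 + 36.5)/3 = 39.5.

39.50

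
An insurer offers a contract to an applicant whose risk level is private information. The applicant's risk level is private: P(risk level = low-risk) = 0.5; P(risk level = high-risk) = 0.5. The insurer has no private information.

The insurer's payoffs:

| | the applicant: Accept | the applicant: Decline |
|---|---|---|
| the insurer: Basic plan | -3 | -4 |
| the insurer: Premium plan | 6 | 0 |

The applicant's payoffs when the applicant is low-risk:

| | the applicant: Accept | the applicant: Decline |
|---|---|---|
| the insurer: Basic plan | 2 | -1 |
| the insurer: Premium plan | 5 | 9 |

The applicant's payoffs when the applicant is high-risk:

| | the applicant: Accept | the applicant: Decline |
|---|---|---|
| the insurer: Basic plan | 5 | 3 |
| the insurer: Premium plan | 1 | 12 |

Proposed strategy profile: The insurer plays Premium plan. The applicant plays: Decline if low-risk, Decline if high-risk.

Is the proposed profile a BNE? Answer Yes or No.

Yes

A profile is a BNE iff every type of every player is best-responding given beliefs about the other side.
The insurer plays Premium plan: E[Premium plan] = 0.5·(0) + 0.5·(0) = 0; E[Basic plan] = -4. Best-responding. ✓
The applicant (risk level low-risk), facing Premium plan: Accept gives 5, Decline gives 9. Proposed Decline is best. ✓
The applicant (risk level high-risk), facing Premium plan: Accept gives 1, Decline gives 12. Proposed Decline is best. ✓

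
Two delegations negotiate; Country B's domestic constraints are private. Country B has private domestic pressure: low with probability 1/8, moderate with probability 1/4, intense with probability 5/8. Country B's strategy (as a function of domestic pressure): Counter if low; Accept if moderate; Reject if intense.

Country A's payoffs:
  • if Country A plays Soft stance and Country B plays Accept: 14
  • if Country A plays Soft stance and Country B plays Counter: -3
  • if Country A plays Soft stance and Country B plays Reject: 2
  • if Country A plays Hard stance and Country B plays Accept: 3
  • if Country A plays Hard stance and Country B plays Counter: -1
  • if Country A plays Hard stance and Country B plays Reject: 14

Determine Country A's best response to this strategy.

Compute Country A's expected payoff for each action, taking the expectation over Country B's type.
E[Soft stance] = 1/8·(-3) + 1/4·(14) + 5/8·(2) = 35/8
E[Hard stance] = 1/8·(-1) + 1/4·(3) + 5/8·(14) = 75/8
Best response: Hard stance (75/8 is the largest).

Hard stance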